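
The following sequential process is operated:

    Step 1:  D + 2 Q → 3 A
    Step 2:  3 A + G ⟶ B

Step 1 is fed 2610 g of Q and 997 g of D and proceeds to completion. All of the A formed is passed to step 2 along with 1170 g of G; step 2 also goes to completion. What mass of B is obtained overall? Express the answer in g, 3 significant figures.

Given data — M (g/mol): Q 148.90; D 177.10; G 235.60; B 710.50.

3530 g

Step 1:
n(Q) = 2610 / 148.90 = 17.53 mol
n(D) = 997.0 / 177.10 = 5.630 mol
n/ν → Q: 8.765, D: 5.630; D is limiting.
n(A) produced = (3/1) × 5.630 = 16.89 mol
Step 2:
n(A) available = 16.89 mol
n(G) = 1170 / 235.60 = 4.966 mol
n/ν → A: 5.630, G: 4.966; G is limiting.
n(B) = (1/1) × 4.966 = 4.966 mol
mass = 4.966 × 710.50 = 3528 g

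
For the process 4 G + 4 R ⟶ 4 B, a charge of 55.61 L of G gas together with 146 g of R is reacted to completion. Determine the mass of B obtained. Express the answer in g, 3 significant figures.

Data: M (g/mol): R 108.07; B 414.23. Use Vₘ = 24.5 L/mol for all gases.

560 g

n(G) = 55.61 / 24.5 = 2.270 mol
n(R) = 146.0 / 108.07 = 1.351 mol
n/ν → G: 0.5675, R: 0.3378; R is limiting.
n(B) = (4/4) × 1.351 = 1.351 mol
mass = 1.351 × 414.23 = 559.6 g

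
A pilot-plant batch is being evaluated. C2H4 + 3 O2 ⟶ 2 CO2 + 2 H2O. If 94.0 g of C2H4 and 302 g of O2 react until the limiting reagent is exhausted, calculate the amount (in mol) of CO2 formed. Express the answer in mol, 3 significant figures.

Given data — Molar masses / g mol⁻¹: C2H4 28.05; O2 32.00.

n(C2H4) = 94.00 / 28.05 = 3.351 mol
n(O2) = 302.0 / 32.00 = 9.438 mol
n/ν for C2H4 = 3.351/1 = 3.351
n/ν for O2 = 9.438/3 = 3.146
Smallest n/ν is O2 → limiting reagent.
n(CO2) = (2/3) × 9.438 = 6.292 mol

6.29 mol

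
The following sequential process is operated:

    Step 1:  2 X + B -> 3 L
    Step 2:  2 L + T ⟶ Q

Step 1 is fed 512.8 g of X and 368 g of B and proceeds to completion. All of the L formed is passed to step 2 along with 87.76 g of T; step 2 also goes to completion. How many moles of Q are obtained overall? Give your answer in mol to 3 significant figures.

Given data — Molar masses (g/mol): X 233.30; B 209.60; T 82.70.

Step 1:
n(X) = 512.8 / 233.30 = 2.198 mol
n(B) = 368.0 / 209.60 = 1.756 mol
n/ν for X = 2.198/2 = 1.099
n/ν for B = 1.756/1 = 1.756
Smallest n/ν is X → limiting reagent.
n(L) produced = (3/2) × 2.198 = 3.297 mol
Step 2:
n(L) available = 3.297 mol
n(T) = 87.76 / 82.70 = 1.061 mol
n/ν for L = 3.297/2 = 1.649
n/ν for T = 1.061/1 = 1.061
Smallest n/ν is T → limiting reagent.
n(Q) = (1/1) × 1.061 = 1.061 mol

1.06 mol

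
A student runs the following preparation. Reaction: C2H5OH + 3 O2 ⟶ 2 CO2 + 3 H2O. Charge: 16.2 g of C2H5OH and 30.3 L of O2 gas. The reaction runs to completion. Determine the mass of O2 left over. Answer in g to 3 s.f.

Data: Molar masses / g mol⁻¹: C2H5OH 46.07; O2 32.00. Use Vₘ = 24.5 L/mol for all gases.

n(C2H5OH) = 16.20 / 46.07 = 0.3516 mol
n(O2) = 30.30 / 24.5 = 1.237 mol
n/ν for C2H5OH = 0.3516/1 = 0.3516
n/ν for O2 = 1.237/3 = 0.4123
Smallest n/ν is C2H5OH → limiting reagent.
O2 consumed = (3/1) × 0.3516 = 1.055 mol
O2 remaining = 1.237 − 1.055 = 0.1820 mol
mass = 0.1820 × 32.00 = 5.824 g

5.82 g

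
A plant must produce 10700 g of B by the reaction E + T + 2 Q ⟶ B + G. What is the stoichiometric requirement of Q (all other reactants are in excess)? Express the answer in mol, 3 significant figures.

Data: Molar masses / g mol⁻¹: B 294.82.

n(B) = 10700 / 294.82 = 36.29 mol
n(Q) = (2/1) × 36.29 = 72.58 mol

72.6 mol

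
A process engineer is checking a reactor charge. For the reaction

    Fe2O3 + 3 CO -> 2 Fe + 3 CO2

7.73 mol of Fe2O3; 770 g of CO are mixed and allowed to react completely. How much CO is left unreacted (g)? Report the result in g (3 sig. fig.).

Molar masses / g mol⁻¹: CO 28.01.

n(Fe2O3) = 7.730 mol
n(CO) = 770.0 / 28.01 = 27.49 mol
n/ν for Fe2O3 = 7.730/1 = 7.730
n/ν for CO = 27.49/3 = 9.163
Smallest n/ν is Fe2O3 → limiting reagent.
CO consumed = (3/1) × 7.730 = 23.19 mol
CO remaining = 27.49 − 23.19 = 4.300 mol
mass = 4.300 × 28.01 = 120.4 g

120 g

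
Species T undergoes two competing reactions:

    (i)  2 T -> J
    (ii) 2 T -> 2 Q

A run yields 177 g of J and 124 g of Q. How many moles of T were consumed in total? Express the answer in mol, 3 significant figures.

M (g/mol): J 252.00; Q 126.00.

2.39 mol

n(J) = 177 / 252.00 = 0.7024 mol
n(Q) = 124 / 126.00 = 0.9841 mol
n(T) via (i) = (2/1)×0.7024 = 1.405 mol
n(T) via (ii) = (2/2)×0.9841 = 0.9841 mol
total n(T) = 1.405 + 0.9841 = 2.389 mol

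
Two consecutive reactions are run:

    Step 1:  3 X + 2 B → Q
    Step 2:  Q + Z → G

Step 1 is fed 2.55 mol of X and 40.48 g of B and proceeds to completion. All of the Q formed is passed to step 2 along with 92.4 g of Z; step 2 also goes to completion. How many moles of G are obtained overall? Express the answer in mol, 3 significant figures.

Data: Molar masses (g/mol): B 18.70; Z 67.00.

Step 1:
n(X) = 2.550 mol
n(B) = 40.48 / 18.70 = 2.165 mol
n/ν → X: 0.8500, B: 1.083; X is limiting.
n(Q) produced = (1/3) × 2.550 = 0.8500 mol
Step 2:
n(Q) available = 0.8500 mol
n(Z) = 92.40 / 67.00 = 1.379 mol
n/ν → Q: 0.8500, Z: 1.379; Q is limiting.
n(G) = (1/1) × 0.8500 = 0.8500 mol

0.850 mol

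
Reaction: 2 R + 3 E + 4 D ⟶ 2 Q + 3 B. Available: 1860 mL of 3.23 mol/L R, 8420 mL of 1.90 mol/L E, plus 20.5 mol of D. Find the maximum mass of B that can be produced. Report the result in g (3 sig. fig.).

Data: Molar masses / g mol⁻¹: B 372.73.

n(R) = 3.23 × 1860/1000 = 6.008 mol
n(E) = 1.90 × 8420/1000 = 16.00 mol
n(D) = 20.50 mol
n/ν for R = 6.008/2 = 3.004
n/ν for E = 16.00/3 = 5.333
n/ν for D = 20.50/4 = 5.125
Smallest n/ν is R → limiting reagent.
n(B) = (3/2) × 6.008 = 9.012 mol
mass = 9.012 × 372.73 = 3359 g

3360 g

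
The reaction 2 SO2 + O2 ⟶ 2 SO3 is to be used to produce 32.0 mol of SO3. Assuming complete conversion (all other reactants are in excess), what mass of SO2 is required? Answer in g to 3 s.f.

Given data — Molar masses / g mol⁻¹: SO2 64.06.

n(SO3) = 32.00 mol
n(SO2) = (2/2) × 32.00 = 32.00 mol
mass = 32.00 × 64.06 = 2050 g

2050 g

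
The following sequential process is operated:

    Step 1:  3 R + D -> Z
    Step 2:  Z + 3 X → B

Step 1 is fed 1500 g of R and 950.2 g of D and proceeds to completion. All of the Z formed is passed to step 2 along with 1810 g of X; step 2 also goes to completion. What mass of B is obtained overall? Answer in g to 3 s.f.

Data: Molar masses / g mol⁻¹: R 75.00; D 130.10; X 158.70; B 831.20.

Step 1:
n(R) = 1500 / 75.00 = 20.00 mol
n(D) = 950.2 / 130.10 = 7.304 mol
n/ν → R: 6.667, D: 7.304; R is limiting.
n(Z) produced = (1/3) × 20.00 = 6.667 mol
Step 2:
n(Z) available = 6.667 mol
n(X) = 1810 / 158.70 = 11.41 mol
n/ν → Z: 6.667, X: 3.803; X is limiting.
n(B) = (1/3) × 11.41 = 3.803 mol
mass = 3.803 × 831.20 = 3161 g

3160 g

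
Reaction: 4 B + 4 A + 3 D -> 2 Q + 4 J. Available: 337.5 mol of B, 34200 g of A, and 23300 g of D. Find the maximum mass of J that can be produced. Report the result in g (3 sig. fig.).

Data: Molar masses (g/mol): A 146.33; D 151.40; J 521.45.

n(B) = 337.5 mol
n(A) = 34200 / 146.33 = 233.7 mol
n(D) = 23300 / 151.40 = 153.9 mol
n/ν → B: 84.38, A: 58.43, D: 51.30; D is limiting.
n(J) = (4/3) × 153.9 = 205.2 mol
mass = 205.2 × 521.45 = 107000 g

107000 g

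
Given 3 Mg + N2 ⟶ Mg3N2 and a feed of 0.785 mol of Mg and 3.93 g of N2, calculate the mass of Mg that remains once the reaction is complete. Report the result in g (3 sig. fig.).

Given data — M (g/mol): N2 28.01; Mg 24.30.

8.85 g

n(Mg) = 0.7850 mol
n(N2) = 3.930 / 28.01 = 0.1403 mol
n/ν for Mg = 0.7850/3 = 0.2617
n/ν for N2 = 0.1403/1 = 0.1403
Smallest n/ν is N2 → limiting reagent.
Mg consumed = (3/1) × 0.1403 = 0.4209 mol
Mg remaining = 0.7850 − 0.4209 = 0.3641 mol
mass = 0.3641 × 24.30 = 8.848 g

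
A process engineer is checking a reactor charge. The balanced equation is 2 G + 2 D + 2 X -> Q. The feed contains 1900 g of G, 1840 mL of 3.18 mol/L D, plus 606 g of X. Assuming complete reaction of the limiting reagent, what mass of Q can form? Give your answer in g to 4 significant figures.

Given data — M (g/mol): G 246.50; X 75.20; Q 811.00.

n(G) = 1900 / 246.50 = 7.708 mol
n(D) = 3.18 × 1840/1000 = 5.851 mol
n(X) = 606.0 / 75.20 = 8.059 mol
n/ν → G: 3.854, D: 2.926, X: 4.030; D is limiting.
n(Q) = (1/2) × 5.851 = 2.926 mol
mass = 2.926 × 811.00 = 2373 g

2373 g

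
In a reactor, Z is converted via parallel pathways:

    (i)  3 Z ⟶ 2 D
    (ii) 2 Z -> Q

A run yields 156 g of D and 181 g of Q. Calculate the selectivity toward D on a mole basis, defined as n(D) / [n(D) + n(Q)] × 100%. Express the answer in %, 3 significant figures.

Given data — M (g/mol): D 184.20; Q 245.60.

n(D) = 156 / 184.20 = 0.8469 mol
n(Q) = 181 / 245.60 = 0.7370 mol
selectivity = 0.8469/(0.8469+0.7370) × 100 = 53.47 %

53.5 %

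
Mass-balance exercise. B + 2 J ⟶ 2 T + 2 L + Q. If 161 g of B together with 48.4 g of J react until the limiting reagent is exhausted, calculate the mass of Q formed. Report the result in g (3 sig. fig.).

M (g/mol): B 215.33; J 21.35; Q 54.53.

40.8 g

n(B) = 161.0 / 215.33 = 0.7477 mol
n(J) = 48.40 / 21.35 = 2.267 mol
n/ν → B: 0.7477, J: 1.134; B is limiting.
n(Q) = (1/1) × 0.7477 = 0.7477 mol
mass = 0.7477 × 54.53 = 40.77 g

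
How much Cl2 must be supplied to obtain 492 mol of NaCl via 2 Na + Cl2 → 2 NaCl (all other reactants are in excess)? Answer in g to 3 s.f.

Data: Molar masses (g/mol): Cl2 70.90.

17400 g

n(NaCl) = 492.0 mol
n(Cl2) = (1/2) × 492.0 = 246.0 mol
mass = 246.0 × 70.90 = 17440 g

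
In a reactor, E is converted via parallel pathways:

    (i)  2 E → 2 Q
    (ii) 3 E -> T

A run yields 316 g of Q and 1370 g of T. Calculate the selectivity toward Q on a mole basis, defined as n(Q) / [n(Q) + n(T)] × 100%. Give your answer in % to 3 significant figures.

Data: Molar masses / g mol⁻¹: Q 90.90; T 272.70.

40.9 %

n(Q) = 316 / 90.90 = 3.476 mol
n(T) = 1370 / 272.70 = 5.024 mol
selectivity = 3.476/(3.476+5.024) × 100 = 40.89 %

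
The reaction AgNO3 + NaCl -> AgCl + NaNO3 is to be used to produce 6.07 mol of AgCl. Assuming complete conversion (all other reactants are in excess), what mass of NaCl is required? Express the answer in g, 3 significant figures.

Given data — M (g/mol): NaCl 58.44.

n(AgCl) = 6.070 mol
n(NaCl) = (1/1) × 6.070 = 6.070 mol
mass = 6.070 × 58.44 = 354.7 g

355 g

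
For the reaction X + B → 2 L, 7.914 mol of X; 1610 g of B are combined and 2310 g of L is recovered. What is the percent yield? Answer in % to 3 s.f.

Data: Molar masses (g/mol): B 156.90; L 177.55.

n(X) = 7.914 mol
n(B) = 1610 / 156.90 = 10.26 mol
n/ν for X = 7.914/1 = 7.914
n/ν for B = 10.26/1 = 10.26
Smallest n/ν is X → limiting reagent.
theoretical n(L) = (2/1) × 7.914 = 15.83 mol → 2811 g
% yield = 2310 / 2811 × 100 = 82.18 %

82.2 %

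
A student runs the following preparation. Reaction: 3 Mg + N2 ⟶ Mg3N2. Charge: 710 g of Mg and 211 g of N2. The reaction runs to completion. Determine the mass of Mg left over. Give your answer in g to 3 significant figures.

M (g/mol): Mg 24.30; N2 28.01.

161 g

n(Mg) = 710.0 / 24.30 = 29.22 mol
n(N2) = 211.0 / 28.01 = 7.533 mol
n/ν for Mg = 29.22/3 = 9.740
n/ν for N2 = 7.533/1 = 7.533
Smallest n/ν is N2 → limiting reagent.
Mg consumed = (3/1) × 7.533 = 22.60 mol
Mg remaining = 29.22 − 22.60 = 6.620 mol
mass = 6.620 × 24.30 = 160.9 g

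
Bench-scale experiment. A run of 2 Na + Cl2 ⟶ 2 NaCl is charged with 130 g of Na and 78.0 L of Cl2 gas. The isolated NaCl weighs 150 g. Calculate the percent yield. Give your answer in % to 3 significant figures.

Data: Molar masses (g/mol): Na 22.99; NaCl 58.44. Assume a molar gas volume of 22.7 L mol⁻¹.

n(Na) = 130.0 / 22.99 = 5.655 mol
n(Cl2) = 78.00 / 22.7 = 3.436 mol
n/ν for Na = 5.655/2 = 2.828
n/ν for Cl2 = 3.436/1 = 3.436
Smallest n/ν is Na → limiting reagent.
theoretical n(NaCl) = (2/2) × 5.655 = 5.655 mol → 330.5 g
% yield = 150 / 330.5 × 100 = 45.39 %

45.4 %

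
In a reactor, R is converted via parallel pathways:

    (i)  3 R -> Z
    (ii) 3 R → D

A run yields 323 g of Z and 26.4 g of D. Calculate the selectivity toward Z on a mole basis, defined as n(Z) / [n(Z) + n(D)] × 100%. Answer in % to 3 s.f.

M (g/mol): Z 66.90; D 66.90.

92.4 %

n(Z) = 323 / 66.90 = 4.828 mol
n(D) = 26.4 / 66.90 = 0.3946 mol
selectivity = 4.828/(4.828+0.3946) × 100 = 92.44 %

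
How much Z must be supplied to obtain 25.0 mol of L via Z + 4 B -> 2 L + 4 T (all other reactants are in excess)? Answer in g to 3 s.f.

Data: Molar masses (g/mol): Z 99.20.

n(L) = 25.00 mol
n(Z) = (1/2) × 25.00 = 12.50 mol
mass = 12.50 × 99.20 = 1240 g

1240 g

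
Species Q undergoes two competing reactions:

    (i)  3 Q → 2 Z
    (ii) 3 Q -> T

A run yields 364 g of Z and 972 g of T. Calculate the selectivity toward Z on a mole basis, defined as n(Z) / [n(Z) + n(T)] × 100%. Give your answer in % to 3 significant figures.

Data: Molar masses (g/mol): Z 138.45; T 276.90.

42.8 %

n(Z) = 364 / 138.45 = 2.629 mol
n(T) = 972 / 276.90 = 3.510 mol
selectivity = 2.629/(2.629+3.510) × 100 = 42.82 %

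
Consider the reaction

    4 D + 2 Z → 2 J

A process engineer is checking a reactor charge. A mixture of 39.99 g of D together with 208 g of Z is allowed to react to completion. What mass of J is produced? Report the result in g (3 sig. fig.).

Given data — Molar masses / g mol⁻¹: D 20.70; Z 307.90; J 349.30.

236 g

n(D) = 39.99 / 20.70 = 1.932 mol
n(Z) = 208.0 / 307.90 = 0.6755 mol
n/ν for D = 1.932/4 = 0.4830
n/ν for Z = 0.6755/2 = 0.3378
Smallest n/ν is Z → limiting reagent.
n(J) = (2/2) × 0.6755 = 0.6755 mol
mass = 0.6755 × 349.30 = 236.0 g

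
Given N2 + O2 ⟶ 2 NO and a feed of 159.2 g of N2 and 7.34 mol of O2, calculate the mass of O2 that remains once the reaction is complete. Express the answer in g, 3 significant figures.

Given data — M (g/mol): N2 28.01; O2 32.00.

53.0 g

n(N2) = 159.2 / 28.01 = 5.684 mol
n(O2) = 7.340 mol
n/ν for N2 = 5.684/1 = 5.684
n/ν for O2 = 7.340/1 = 7.340
Smallest n/ν is N2 → limiting reagent.
O2 consumed = (1/1) × 5.684 = 5.684 mol
O2 remaining = 7.340 − 5.684 = 1.656 mol
mass = 1.656 × 32.00 = 52.99 g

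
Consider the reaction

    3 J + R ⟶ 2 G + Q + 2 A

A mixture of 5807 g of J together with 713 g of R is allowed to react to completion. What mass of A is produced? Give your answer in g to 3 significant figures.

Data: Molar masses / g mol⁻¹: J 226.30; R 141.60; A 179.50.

n(J) = 5807 / 226.30 = 25.66 mol
n(R) = 713.0 / 141.60 = 5.035 mol
n/ν for J = 25.66/3 = 8.553
n/ν for R = 5.035/1 = 5.035
Smallest n/ν is R → limiting reagent.
n(A) = (2/1) × 5.035 = 10.07 mol
mass = 10.07 × 179.50 = 1808 g

1810 g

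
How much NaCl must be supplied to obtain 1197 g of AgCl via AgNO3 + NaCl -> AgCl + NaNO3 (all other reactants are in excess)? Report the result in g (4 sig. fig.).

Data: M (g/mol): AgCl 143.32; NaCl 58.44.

n(AgCl) = 1197 / 143.32 = 8.352 mol
n(NaCl) = (1/1) × 8.352 = 8.352 mol
mass = 8.352 × 58.44 = 488.1 g

488.1 g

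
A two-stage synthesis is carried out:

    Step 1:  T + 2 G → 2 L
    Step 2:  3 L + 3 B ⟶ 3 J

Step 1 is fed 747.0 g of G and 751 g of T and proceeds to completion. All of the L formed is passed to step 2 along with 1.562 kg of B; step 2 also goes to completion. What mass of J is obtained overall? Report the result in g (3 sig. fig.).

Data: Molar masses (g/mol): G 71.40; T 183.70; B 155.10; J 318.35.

Step 1:
n(G) = 747.0 / 71.40 = 10.46 mol
n(T) = 751.0 / 183.70 = 4.088 mol
n/ν for G = 10.46/2 = 5.230
n/ν for T = 4.088/1 = 4.088
Smallest n/ν is T → limiting reagent.
n(L) produced = (2/1) × 4.088 = 8.176 mol
Step 2:
n(L) available = 8.176 mol
n(B) = 1.562×1000 / 155.10 = 10.07 mol
n/ν for L = 8.176/3 = 2.725
n/ν for B = 10.07/3 = 3.357
Smallest n/ν is L → limiting reagent.
n(J) = (3/3) × 8.176 = 8.176 mol
mass = 8.176 × 318.35 = 2603 g

2600 g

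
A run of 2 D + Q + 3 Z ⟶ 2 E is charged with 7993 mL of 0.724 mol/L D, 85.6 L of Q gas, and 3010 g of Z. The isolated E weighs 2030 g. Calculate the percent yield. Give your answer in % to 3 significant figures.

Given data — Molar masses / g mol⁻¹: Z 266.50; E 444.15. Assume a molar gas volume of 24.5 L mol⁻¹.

n(D) = 0.724 × 7993/1000 = 5.787 mol
n(Q) = 85.60 / 24.5 = 3.494 mol
n(Z) = 3010 / 266.50 = 11.29 mol
n/ν for D = 5.787/2 = 2.894
n/ν for Q = 3.494/1 = 3.494
n/ν for Z = 11.29/3 = 3.763
Smallest n/ν is D → limiting reagent.
theoretical n(E) = (2/2) × 5.787 = 5.787 mol → 2570 g
% yield = 2030 / 2570 × 100 = 78.99 %

79.0 %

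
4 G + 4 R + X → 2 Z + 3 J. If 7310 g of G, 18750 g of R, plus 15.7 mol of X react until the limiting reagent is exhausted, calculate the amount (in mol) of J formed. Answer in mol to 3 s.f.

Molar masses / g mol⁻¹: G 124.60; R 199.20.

44.0 mol

n(G) = 7310 / 124.60 = 58.67 mol
n(R) = 18750 / 199.20 = 94.13 mol
n(X) = 15.70 mol
n/ν for G = 58.67/4 = 14.67
n/ν for R = 94.13/4 = 23.53
n/ν for X = 15.70/1 = 15.70
Smallest n/ν is G → limiting reagent.
n(J) = (3/4) × 58.67 = 44.00 mol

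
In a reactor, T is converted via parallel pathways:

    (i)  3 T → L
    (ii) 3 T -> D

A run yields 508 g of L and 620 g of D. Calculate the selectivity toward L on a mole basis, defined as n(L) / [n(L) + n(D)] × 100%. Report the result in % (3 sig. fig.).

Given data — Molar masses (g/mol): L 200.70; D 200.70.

45.0 %

n(L) = 508 / 200.70 = 2.531 mol
n(D) = 620 / 200.70 = 3.089 mol
selectivity = 2.531/(2.531+3.089) × 100 = 45.04 %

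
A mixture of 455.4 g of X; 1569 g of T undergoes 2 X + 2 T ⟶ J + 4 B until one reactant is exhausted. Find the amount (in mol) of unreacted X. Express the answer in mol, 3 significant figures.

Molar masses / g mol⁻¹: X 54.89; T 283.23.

n(X) = 455.4 / 54.89 = 8.297 mol
n(T) = 1569 / 283.23 = 5.540 mol
n/ν for X = 8.297/2 = 4.149
n/ν for T = 5.540/2 = 2.770
Smallest n/ν is T → limiting reagent.
X consumed = (2/2) × 5.540 = 5.540 mol
X remaining = 8.297 − 5.540 = 2.757 mol

2.76 mol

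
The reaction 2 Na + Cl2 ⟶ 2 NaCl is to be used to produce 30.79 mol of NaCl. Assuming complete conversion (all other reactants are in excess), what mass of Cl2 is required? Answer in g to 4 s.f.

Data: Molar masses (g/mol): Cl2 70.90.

1092 g

n(NaCl) = 30.79 mol
n(Cl2) = (1/2) × 30.79 = 15.40 mol
mass = 15.40 × 70.90 = 1092 g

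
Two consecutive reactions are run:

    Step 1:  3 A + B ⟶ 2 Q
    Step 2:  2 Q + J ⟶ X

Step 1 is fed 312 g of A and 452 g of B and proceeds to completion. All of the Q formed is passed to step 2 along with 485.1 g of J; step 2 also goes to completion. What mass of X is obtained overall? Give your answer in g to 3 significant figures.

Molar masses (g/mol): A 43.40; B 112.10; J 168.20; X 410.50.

984 g

Step 1:
n(A) = 312.0 / 43.40 = 7.189 mol
n(B) = 452.0 / 112.10 = 4.032 mol
n/ν → A: 2.396, B: 4.032; A is limiting.
n(Q) produced = (2/3) × 7.189 = 4.793 mol
Step 2:
n(Q) available = 4.793 mol
n(J) = 485.1 / 168.20 = 2.884 mol
n/ν → Q: 2.397, J: 2.884; Q is limiting.
n(X) = (1/2) × 4.793 = 2.397 mol
mass = 2.397 × 410.50 = 984.0 g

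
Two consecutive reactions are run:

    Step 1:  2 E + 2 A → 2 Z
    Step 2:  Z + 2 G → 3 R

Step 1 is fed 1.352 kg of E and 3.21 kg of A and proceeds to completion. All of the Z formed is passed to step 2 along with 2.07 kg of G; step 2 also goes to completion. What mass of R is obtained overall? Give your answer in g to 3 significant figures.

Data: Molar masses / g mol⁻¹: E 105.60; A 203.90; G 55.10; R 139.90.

5370 g

Step 1:
n(E) = 1.352×1000 / 105.60 = 12.80 mol
n(A) = 3.210×1000 / 203.90 = 15.74 mol
n/ν for E = 12.80/2 = 6.400
n/ν for A = 15.74/2 = 7.870
Smallest n/ν is E → limiting reagent.
n(Z) produced = (2/2) × 12.80 = 12.80 mol
Step 2:
n(Z) available = 12.80 mol
n(G) = 2.070×1000 / 55.10 = 37.57 mol
n/ν for Z = 12.80/1 = 12.80
n/ν for G = 37.57/2 = 18.79
Smallest n/ν is Z → limiting reagent.
n(R) = (3/1) × 12.80 = 38.40 mol
mass = 38.40 × 139.90 = 5372 g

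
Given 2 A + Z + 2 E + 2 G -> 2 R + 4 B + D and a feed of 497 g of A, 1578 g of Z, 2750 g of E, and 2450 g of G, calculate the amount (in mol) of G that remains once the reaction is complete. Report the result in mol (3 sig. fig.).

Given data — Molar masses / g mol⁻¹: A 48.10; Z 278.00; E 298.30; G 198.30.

n(A) = 497.0 / 48.10 = 10.33 mol
n(Z) = 1578 / 278.00 = 5.676 mol
n(E) = 2750 / 298.30 = 9.219 mol
n(G) = 2450 / 198.30 = 12.36 mol
n/ν for A = 10.33/2 = 5.165
n/ν for Z = 5.676/1 = 5.676
n/ν for E = 9.219/2 = 4.610
n/ν for G = 12.36/2 = 6.180
Smallest n/ν is E → limiting reagent.
G consumed = (2/2) × 9.219 = 9.219 mol
G remaining = 12.36 − 9.219 = 3.141 mol

3.14 mol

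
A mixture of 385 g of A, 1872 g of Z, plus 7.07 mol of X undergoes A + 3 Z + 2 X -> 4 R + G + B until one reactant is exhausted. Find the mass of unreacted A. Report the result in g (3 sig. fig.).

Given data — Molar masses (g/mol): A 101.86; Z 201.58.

n(A) = 385.0 / 101.86 = 3.780 mol
n(Z) = 1872 / 201.58 = 9.287 mol
n(X) = 7.070 mol
n/ν for A = 3.780/1 = 3.780
n/ν for Z = 9.287/3 = 3.096
n/ν for X = 7.070/2 = 3.535
Smallest n/ν is Z → limiting reagent.
A consumed = (1/3) × 9.287 = 3.096 mol
A remaining = 3.780 − 3.096 = 0.6840 mol
mass = 0.6840 × 101.86 = 69.67 g

69.7 g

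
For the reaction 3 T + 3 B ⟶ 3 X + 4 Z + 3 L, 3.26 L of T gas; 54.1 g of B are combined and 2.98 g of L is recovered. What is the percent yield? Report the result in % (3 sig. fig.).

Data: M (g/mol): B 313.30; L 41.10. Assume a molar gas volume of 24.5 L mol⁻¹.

54.5 %

n(T) = 3.260 / 24.5 = 0.1331 mol
n(B) = 54.10 / 313.30 = 0.1727 mol
n/ν → T: 0.04437, B: 0.05757; T is limiting.
theoretical n(L) = (3/3) × 0.1331 = 0.1331 mol → 5.470 g
% yield = 2.98 / 5.470 × 100 = 54.48 %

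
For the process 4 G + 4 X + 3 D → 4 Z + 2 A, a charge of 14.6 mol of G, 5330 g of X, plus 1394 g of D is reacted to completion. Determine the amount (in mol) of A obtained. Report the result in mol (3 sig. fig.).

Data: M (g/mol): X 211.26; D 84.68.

n(G) = 14.60 mol
n(X) = 5330 / 211.26 = 25.23 mol
n(D) = 1394 / 84.68 = 16.46 mol
n/ν for G = 14.60/4 = 3.650
n/ν for X = 25.23/4 = 6.308
n/ν for D = 16.46/3 = 5.487
Smallest n/ν is G → limiting reagent.
n(A) = (2/4) × 14.60 = 7.300 mol

7.30 mol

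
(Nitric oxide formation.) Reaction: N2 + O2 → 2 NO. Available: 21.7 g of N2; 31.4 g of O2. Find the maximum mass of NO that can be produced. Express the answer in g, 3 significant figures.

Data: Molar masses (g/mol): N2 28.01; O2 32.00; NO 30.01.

n(N2) = 21.70 / 28.01 = 0.7747 mol
n(O2) = 31.40 / 32.00 = 0.9813 mol
n/ν for N2 = 0.7747/1 = 0.7747
n/ν for O2 = 0.9813/1 = 0.9813
Smallest n/ν is N2 → limiting reagent.
n(NO) = (2/1) × 0.7747 = 1.549 mol
mass = 1.549 × 30.01 = 46.49 g

46.5 g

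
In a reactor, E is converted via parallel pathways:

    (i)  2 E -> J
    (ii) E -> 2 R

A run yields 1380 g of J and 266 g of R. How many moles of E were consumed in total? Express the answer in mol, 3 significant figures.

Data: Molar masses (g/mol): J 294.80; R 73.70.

11.2 mol

n(J) = 1380 / 294.80 = 4.681 mol
n(R) = 266 / 73.70 = 3.609 mol
n(E) via (i) = (2/1)×4.681 = 9.362 mol
n(E) via (ii) = (1/2)×3.609 = 1.805 mol
total n(E) = 9.362 + 1.805 = 11.17 mol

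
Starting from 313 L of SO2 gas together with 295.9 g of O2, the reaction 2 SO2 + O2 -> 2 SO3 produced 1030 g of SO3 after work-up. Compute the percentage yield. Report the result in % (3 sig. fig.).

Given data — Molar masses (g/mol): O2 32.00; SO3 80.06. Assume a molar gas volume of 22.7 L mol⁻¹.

93.3 %

n(SO2) = 313.0 / 22.7 = 13.79 mol
n(O2) = 295.9 / 32.00 = 9.247 mol
n/ν for SO2 = 13.79/2 = 6.895
n/ν for O2 = 9.247/1 = 9.247
Smallest n/ν is SO2 → limiting reagent.
theoretical n(SO3) = (2/2) × 13.79 = 13.79 mol → 1104 g
% yield = 1030 / 1104 × 100 = 93.30 %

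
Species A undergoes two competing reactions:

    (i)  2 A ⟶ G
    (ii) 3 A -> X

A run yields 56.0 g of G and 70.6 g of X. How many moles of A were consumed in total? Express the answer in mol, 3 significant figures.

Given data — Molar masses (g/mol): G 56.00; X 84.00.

4.52 mol

n(G) = 56.0 / 56.00 = 1.000 mol
n(X) = 70.6 / 84.00 = 0.8405 mol
n(A) via (i) = (2/1)×1.000 = 2.000 mol
n(A) via (ii) = (3/1)×0.8405 = 2.522 mol
total n(A) = 2.000 + 2.522 = 4.522 mol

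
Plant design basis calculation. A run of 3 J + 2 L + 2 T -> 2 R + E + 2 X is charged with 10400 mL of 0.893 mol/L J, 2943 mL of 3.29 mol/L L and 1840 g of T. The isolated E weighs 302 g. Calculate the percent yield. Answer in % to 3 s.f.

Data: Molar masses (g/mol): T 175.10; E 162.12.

60.2 %

n(J) = 0.893 × 10400/1000 = 9.287 mol
n(L) = 3.29 × 2943/1000 = 9.682 mol
n(T) = 1840 / 175.10 = 10.51 mol
n/ν → J: 3.096, L: 4.841, T: 5.255; J is limiting.
theoretical n(E) = (1/3) × 9.287 = 3.096 mol → 501.9 g
% yield = 302 / 501.9 × 100 = 60.17 %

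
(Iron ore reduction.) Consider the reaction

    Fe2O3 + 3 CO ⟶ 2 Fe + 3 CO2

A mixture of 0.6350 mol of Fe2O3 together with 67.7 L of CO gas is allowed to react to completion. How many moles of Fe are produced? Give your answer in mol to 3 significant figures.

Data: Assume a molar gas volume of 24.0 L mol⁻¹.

1.27 mol

n(Fe2O3) = 0.6350 mol
n(CO) = 67.70 / 24.0 = 2.821 mol
n/ν for Fe2O3 = 0.6350/1 = 0.6350
n/ν for CO = 2.821/3 = 0.9403
Smallest n/ν is Fe2O3 → limiting reagent.
n(Fe) = (2/1) × 0.6350 = 1.270 mol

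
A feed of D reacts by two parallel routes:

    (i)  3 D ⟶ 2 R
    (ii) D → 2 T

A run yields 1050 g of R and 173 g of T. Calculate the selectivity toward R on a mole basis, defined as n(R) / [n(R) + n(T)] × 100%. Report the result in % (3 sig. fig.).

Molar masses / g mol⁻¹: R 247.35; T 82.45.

66.9 %

n(R) = 1050 / 247.35 = 4.245 mol
n(T) = 173 / 82.45 = 2.098 mol
selectivity = 4.245/(4.245+2.098) × 100 = 66.92 %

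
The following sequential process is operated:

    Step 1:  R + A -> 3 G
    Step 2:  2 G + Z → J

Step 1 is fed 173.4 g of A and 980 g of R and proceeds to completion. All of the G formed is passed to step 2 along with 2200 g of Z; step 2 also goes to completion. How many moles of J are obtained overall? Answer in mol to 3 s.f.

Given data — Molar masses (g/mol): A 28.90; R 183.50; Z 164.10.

Step 1:
n(A) = 173.4 / 28.90 = 6.000 mol
n(R) = 980.0 / 183.50 = 5.341 mol
n/ν for A = 6.000/1 = 6.000
n/ν for R = 5.341/1 = 5.341
Smallest n/ν is R → limiting reagent.
n(G) produced = (3/1) × 5.341 = 16.02 mol
Step 2:
n(G) available = 16.02 mol
n(Z) = 2200 / 164.10 = 13.41 mol
n/ν for G = 16.02/2 = 8.010
n/ν for Z = 13.41/1 = 13.41
Smallest n/ν is G → limiting reagent.
n(J) = (1/2) × 16.02 = 8.010 mol

8.01 mol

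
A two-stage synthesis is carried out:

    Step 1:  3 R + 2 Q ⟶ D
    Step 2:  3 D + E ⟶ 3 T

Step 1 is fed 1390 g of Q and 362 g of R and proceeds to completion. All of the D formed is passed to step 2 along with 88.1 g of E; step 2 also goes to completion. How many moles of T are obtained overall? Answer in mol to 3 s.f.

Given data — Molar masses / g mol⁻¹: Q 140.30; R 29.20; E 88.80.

2.98 mol

Step 1:
n(Q) = 1390 / 140.30 = 9.907 mol
n(R) = 362.0 / 29.20 = 12.40 mol
n/ν for Q = 9.907/2 = 4.954
n/ν for R = 12.40/3 = 4.133
Smallest n/ν is R → limiting reagent.
n(D) produced = (1/3) × 12.40 = 4.133 mol
Step 2:
n(D) available = 4.133 mol
n(E) = 88.10 / 88.80 = 0.9921 mol
n/ν for D = 4.133/3 = 1.378
n/ν for E = 0.9921/1 = 0.9921
Smallest n/ν is E → limiting reagent.
n(T) = (3/1) × 0.9921 = 2.976 mol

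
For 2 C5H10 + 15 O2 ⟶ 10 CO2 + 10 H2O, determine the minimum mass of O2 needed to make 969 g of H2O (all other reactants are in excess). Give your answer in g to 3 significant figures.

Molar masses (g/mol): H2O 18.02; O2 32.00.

2580 g

n(H2O) = 969 / 18.02 = 53.77 mol
n(O2) = (15/10) × 53.77 = 80.66 mol
mass = 80.66 × 32.00 = 2581 g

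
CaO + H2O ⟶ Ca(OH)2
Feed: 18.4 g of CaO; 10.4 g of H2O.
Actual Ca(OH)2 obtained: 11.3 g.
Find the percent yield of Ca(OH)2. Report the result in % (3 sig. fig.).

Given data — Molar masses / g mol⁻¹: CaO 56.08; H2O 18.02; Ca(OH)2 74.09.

46.5 %

n(CaO) = 18.40 / 56.08 = 0.3281 mol
n(H2O) = 10.40 / 18.02 = 0.5771 mol
n/ν for CaO = 0.3281/1 = 0.3281
n/ν for H2O = 0.5771/1 = 0.5771
Smallest n/ν is CaO → limiting reagent.
theoretical n(Ca(OH)2) = (1/1) × 0.3281 = 0.3281 mol → 24.31 g
% yield = 11.3 / 24.31 × 100 = 46.48 %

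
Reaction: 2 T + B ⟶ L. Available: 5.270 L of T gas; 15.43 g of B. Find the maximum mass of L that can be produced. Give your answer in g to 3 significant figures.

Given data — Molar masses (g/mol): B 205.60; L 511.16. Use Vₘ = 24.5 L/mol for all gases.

38.4 g

n(T) = 5.270 / 24.5 = 0.2151 mol
n(B) = 15.43 / 205.60 = 0.07505 mol
n/ν for T = 0.2151/2 = 0.1076
n/ν for B = 0.07505/1 = 0.07505
Smallest n/ν is B → limiting reagent.
n(L) = (1/1) × 0.07505 = 0.07505 mol
mass = 0.07505 × 511.16 = 38.36 g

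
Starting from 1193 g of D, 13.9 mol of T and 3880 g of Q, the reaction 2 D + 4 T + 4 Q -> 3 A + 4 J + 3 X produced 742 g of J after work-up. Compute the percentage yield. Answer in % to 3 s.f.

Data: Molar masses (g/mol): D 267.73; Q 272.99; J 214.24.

38.9 %

n(D) = 1193 / 267.73 = 4.456 mol
n(T) = 13.90 mol
n(Q) = 3880 / 272.99 = 14.21 mol
n/ν for D = 4.456/2 = 2.228
n/ν for T = 13.90/4 = 3.475
n/ν for Q = 14.21/4 = 3.553
Smallest n/ν is D → limiting reagent.
theoretical n(J) = (4/2) × 4.456 = 8.912 mol → 1909 g
% yield = 742 / 1909 × 100 = 38.87 %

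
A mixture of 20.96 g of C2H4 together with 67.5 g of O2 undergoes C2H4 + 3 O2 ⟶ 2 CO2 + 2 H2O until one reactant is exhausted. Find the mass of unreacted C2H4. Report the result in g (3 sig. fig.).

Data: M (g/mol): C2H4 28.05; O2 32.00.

1.24 g

n(C2H4) = 20.96 / 28.05 = 0.7472 mol
n(O2) = 67.50 / 32.00 = 2.109 mol
n/ν for C2H4 = 0.7472/1 = 0.7472
n/ν for O2 = 2.109/3 = 0.7030
Smallest n/ν is O2 → limiting reagent.
C2H4 consumed = (1/3) × 2.109 = 0.7030 mol
C2H4 remaining = 0.7472 − 0.7030 = 0.04420 mol
mass = 0.04420 × 28.05 = 1.240 g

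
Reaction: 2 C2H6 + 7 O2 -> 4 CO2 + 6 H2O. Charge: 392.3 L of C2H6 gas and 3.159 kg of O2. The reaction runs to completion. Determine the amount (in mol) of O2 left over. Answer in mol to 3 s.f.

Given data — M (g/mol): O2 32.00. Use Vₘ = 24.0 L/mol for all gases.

n(C2H6) = 392.3 / 24.0 = 16.35 mol
n(O2) = 3.159×1000 / 32.00 = 98.72 mol
n/ν → C2H6: 8.175, O2: 14.10; C2H6 is limiting.
O2 consumed = (7/2) × 16.35 = 57.23 mol
O2 remaining = 98.72 − 57.23 = 41.49 mol

41.5 mol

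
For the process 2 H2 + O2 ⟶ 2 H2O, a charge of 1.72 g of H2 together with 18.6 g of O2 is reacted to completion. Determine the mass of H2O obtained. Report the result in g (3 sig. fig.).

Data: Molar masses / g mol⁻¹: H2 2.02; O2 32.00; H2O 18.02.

15.3 g

n(H2) = 1.720 / 2.02 = 0.8515 mol
n(O2) = 18.60 / 32.00 = 0.5813 mol
n/ν → H2: 0.4258, O2: 0.5813; H2 is limiting.
n(H2O) = (2/2) × 0.8515 = 0.8515 mol
mass = 0.8515 × 18.02 = 15.34 g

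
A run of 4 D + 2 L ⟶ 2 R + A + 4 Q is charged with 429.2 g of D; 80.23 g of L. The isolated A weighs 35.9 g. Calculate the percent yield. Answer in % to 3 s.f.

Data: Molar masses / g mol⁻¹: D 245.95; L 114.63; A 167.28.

61.3 %

n(D) = 429.2 / 245.95 = 1.745 mol
n(L) = 80.23 / 114.63 = 0.6999 mol
n/ν → D: 0.4363, L: 0.3500; L is limiting.
theoretical n(A) = (1/2) × 0.6999 = 0.3500 mol → 58.55 g
% yield = 35.9 / 58.55 × 100 = 61.32 %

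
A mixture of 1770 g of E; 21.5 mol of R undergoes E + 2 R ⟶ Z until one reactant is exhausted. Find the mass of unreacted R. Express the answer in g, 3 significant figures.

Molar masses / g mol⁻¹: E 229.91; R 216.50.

n(E) = 1770 / 229.91 = 7.699 mol
n(R) = 21.50 mol
n/ν for E = 7.699/1 = 7.699
n/ν for R = 21.50/2 = 10.75
Smallest n/ν is E → limiting reagent.
R consumed = (2/1) × 7.699 = 15.40 mol
R remaining = 21.50 − 15.40 = 6.100 mol
mass = 6.100 × 216.50 = 1321 g

1320 g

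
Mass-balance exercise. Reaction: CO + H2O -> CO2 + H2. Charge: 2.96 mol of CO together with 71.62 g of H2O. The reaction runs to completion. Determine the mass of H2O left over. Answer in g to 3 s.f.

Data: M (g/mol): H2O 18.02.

n(CO) = 2.960 mol
n(H2O) = 71.62 / 18.02 = 3.974 mol
n/ν → CO: 2.960, H2O: 3.974; CO is limiting.
H2O consumed = (1/1) × 2.960 = 2.960 mol
H2O remaining = 3.974 − 2.960 = 1.014 mol
mass = 1.014 × 18.02 = 18.27 g

18.3 g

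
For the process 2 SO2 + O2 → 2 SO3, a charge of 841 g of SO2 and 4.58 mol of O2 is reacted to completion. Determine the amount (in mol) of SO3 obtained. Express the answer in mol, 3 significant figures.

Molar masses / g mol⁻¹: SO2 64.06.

n(SO2) = 841.0 / 64.06 = 13.13 mol
n(O2) = 4.580 mol
n/ν for SO2 = 13.13/2 = 6.565
n/ν for O2 = 4.580/1 = 4.580
Smallest n/ν is O2 → limiting reagent.
n(SO3) = (2/1) × 4.580 = 9.160 mol

9.16 mol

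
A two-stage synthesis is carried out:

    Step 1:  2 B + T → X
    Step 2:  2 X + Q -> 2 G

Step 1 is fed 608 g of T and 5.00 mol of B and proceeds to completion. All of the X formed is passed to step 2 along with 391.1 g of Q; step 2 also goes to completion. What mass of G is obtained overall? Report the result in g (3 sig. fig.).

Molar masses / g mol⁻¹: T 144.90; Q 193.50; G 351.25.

878 g

Step 1:
n(T) = 608.0 / 144.90 = 4.196 mol
n(B) = 5.000 mol
n/ν for T = 4.196/1 = 4.196
n/ν for B = 5.000/2 = 2.500
Smallest n/ν is B → limiting reagent.
n(X) produced = (1/2) × 5.000 = 2.500 mol
Step 2:
n(X) available = 2.500 mol
n(Q) = 391.1 / 193.50 = 2.021 mol
n/ν for X = 2.500/2 = 1.250
n/ν for Q = 2.021/1 = 2.021
Smallest n/ν is X → limiting reagent.
n(G) = (2/2) × 2.500 = 2.500 mol
mass = 2.500 × 351.25 = 878.1 g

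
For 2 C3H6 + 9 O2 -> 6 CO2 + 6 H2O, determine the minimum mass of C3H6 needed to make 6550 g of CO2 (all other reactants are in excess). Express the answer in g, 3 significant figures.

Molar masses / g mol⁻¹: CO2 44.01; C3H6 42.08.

2090 g

n(CO2) = 6550 / 44.01 = 148.8 mol
n(C3H6) = (2/6) × 148.8 = 49.60 mol
mass = 49.60 × 42.08 = 2087 g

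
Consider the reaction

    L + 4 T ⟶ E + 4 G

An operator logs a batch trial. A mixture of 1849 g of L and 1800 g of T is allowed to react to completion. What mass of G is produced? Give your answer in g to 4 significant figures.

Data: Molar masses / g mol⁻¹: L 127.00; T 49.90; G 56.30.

n(L) = 1849 / 127.00 = 14.56 mol
n(T) = 1800 / 49.90 = 36.07 mol
n/ν for L = 14.56/1 = 14.56
n/ν for T = 36.07/4 = 9.018
Smallest n/ν is T → limiting reagent.
n(G) = (4/4) × 36.07 = 36.07 mol
mass = 36.07 × 56.30 = 2031 g

2031 g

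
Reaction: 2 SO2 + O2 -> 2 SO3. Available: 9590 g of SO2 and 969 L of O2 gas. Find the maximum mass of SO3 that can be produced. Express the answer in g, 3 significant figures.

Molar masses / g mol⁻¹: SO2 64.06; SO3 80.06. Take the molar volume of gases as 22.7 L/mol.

n(SO2) = 9590 / 64.06 = 149.7 mol
n(O2) = 969.0 / 22.7 = 42.69 mol
n/ν for SO2 = 149.7/2 = 74.85
n/ν for O2 = 42.69/1 = 42.69
Smallest n/ν is O2 → limiting reagent.
n(SO3) = (2/1) × 42.69 = 85.38 mol
mass = 85.38 × 80.06 = 6836 g

6840 g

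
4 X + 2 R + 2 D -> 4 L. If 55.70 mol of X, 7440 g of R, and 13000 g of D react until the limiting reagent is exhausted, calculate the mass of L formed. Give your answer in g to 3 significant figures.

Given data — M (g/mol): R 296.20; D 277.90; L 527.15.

n(X) = 55.70 mol
n(R) = 7440 / 296.20 = 25.12 mol
n(D) = 13000 / 277.90 = 46.78 mol
n/ν for X = 55.70/4 = 13.93
n/ν for R = 25.12/2 = 12.56
n/ν for D = 46.78/2 = 23.39
Smallest n/ν is R → limiting reagent.
n(L) = (4/2) × 25.12 = 50.24 mol
mass = 50.24 × 527.15 = 26480 g

26500 g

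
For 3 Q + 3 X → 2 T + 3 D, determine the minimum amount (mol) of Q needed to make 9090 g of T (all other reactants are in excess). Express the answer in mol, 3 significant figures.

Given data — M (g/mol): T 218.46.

62.4 mol

n(T) = 9090 / 218.46 = 41.61 mol
n(Q) = (3/2) × 41.61 = 62.42 mol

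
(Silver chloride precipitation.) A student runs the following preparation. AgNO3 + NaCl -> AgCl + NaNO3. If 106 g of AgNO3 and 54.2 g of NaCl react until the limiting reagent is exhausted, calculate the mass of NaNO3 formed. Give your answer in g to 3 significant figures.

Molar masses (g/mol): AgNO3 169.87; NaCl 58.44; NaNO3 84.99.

53.0 g

n(AgNO3) = 106.0 / 169.87 = 0.6240 mol
n(NaCl) = 54.20 / 58.44 = 0.9274 mol
n/ν for AgNO3 = 0.6240/1 = 0.6240
n/ν for NaCl = 0.9274/1 = 0.9274
Smallest n/ν is AgNO3 → limiting reagent.
n(NaNO3) = (1/1) × 0.6240 = 0.6240 mol
mass = 0.6240 × 84.99 = 53.03 g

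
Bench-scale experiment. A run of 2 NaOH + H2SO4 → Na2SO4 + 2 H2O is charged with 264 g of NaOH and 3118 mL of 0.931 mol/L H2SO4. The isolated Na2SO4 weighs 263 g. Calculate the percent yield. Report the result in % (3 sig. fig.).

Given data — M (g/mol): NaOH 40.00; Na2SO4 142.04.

n(NaOH) = 264.0 / 40.00 = 6.600 mol
n(H2SO4) = 0.931 × 3118/1000 = 2.903 mol
n/ν → NaOH: 3.300, H2SO4: 2.903; H2SO4 is limiting.
theoretical n(Na2SO4) = (1/1) × 2.903 = 2.903 mol → 412.3 g
% yield = 263 / 412.3 × 100 = 63.79 %

63.8 %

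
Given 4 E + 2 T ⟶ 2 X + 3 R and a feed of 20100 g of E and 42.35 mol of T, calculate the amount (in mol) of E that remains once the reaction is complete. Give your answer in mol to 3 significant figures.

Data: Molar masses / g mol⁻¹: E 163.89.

37.9 mol

n(E) = 20100 / 163.89 = 122.6 mol
n(T) = 42.35 mol
n/ν for E = 122.6/4 = 30.65
n/ν for T = 42.35/2 = 21.18
Smallest n/ν is T → limiting reagent.
E consumed = (4/2) × 42.35 = 84.70 mol
E remaining = 122.6 − 84.70 = 37.90 mol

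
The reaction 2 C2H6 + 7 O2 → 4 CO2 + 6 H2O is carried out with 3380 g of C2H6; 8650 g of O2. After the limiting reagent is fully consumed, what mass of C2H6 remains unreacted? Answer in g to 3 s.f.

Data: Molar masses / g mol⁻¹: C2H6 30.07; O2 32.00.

1060 g

n(C2H6) = 3380 / 30.07 = 112.4 mol
n(O2) = 8650 / 32.00 = 270.3 mol
n/ν for C2H6 = 112.4/2 = 56.20
n/ν for O2 = 270.3/7 = 38.61
Smallest n/ν is O2 → limiting reagent.
C2H6 consumed = (2/7) × 270.3 = 77.23 mol
C2H6 remaining = 112.4 − 77.23 = 35.17 mol
mass = 35.17 × 30.07 = 1058 g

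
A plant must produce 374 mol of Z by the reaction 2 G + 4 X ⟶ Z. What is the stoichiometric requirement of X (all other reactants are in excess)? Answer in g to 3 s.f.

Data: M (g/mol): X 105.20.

157000 g

n(Z) = 374.0 mol
n(X) = (4/1) × 374.0 = 1496 mol
mass = 1496 × 105.20 = 157400 g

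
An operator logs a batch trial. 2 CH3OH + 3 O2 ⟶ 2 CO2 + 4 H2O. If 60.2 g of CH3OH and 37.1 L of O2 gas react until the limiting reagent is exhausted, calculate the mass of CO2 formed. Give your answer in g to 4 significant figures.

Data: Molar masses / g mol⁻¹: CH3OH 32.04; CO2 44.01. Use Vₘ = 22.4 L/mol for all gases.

48.59 g

n(CH3OH) = 60.20 / 32.04 = 1.879 mol
n(O2) = 37.10 / 22.4 = 1.656 mol
n/ν for CH3OH = 1.879/2 = 0.9395
n/ν for O2 = 1.656/3 = 0.5520
Smallest n/ν is O2 → limiting reagent.
n(CO2) = (2/3) × 1.656 = 1.104 mol
mass = 1.104 × 44.01 = 48.59 g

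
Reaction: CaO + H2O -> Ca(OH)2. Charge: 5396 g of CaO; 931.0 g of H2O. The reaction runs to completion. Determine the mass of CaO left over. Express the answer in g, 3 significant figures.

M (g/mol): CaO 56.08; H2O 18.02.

2500 g

n(CaO) = 5396 / 56.08 = 96.22 mol
n(H2O) = 931.0 / 18.02 = 51.66 mol
n/ν for CaO = 96.22/1 = 96.22
n/ν for H2O = 51.66/1 = 51.66
Smallest n/ν is H2O → limiting reagent.
CaO consumed = (1/1) × 51.66 = 51.66 mol
CaO remaining = 96.22 − 51.66 = 44.56 mol
mass = 44.56 × 56.08 = 2499 g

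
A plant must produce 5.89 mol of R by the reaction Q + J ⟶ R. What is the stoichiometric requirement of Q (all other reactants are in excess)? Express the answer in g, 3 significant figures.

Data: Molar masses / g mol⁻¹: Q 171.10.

1010 g

n(R) = 5.890 mol
n(Q) = (1/1) × 5.890 = 5.890 mol
mass = 5.890 × 171.10 = 1008 g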